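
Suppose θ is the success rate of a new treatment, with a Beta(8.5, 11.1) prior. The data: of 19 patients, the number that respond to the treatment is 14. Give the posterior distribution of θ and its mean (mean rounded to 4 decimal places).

Posterior: Beta(22.5, 16.1); mean ≈ 0.5829

Observing 14 successes and 5 failures updates Beta(8.5, 11.1) by adding the success and failure counts to the two shape parameters: α = 8.5+14 = 22.5, β = 11.1+5 = 16.1.
E[θ | data] = 22.5/(22.5+16.1) = 0.5829.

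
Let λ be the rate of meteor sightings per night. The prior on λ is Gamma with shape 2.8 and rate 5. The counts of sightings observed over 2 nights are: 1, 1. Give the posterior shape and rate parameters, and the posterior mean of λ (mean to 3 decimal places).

Posterior: Gamma(shape=4.8, rate=7); mean ≈ 0.686

Total count ∑xᵢ = 2 over n = 2 nights.
Gamma is conjugate to the Poisson likelihood: posterior is Gamma(shape = 2.8+2 = 4.8, rate = 5+2 = 7).
Posterior mean = shape/rate = 4.8/7 = 0.686.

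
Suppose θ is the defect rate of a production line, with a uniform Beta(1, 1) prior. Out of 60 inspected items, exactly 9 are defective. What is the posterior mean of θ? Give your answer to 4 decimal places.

The binomial likelihood is conjugate to the Beta prior: with 9 successes and 51 failures, the posterior is Beta(1+9, 1+51) = Beta(10, 52).
Posterior mean = α/(α+β) = 10/62 = 0.1613.

Posterior mean ≈ 0.1613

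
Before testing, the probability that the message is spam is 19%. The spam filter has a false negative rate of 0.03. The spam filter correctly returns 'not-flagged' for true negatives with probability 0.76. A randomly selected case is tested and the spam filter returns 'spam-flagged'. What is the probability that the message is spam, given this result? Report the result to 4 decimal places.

P(H | E) ≈ 0.4867

Let H be the event that the message is spam. P(H) = 0.19, so P(¬H) = 0.81. With E the 'spam-flagged' result, P(E|H) = 0.97 and P(E|¬H) = 0.24.
P(E) = 0.97·0.19 + 0.24·0.81 = 0.18430 + 0.19440 = 0.37870.
By Bayes' theorem, P(H|E) = 0.18430 / 0.37870 = 0.4867.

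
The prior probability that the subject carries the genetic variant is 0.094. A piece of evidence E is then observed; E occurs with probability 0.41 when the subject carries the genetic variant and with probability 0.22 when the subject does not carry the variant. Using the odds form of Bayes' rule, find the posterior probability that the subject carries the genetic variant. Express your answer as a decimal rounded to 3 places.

Posterior probability ≈ 0.162

Prior odds = 0.094/(1−0.094) = 0.10375.
Likelihood ratio for E = 0.41/0.22 = 1.8636.
Posterior odds = prior odds × LR = 0.19336.
Posterior probability = odds/(1+odds) = 0.19336/1.1934 = 0.162.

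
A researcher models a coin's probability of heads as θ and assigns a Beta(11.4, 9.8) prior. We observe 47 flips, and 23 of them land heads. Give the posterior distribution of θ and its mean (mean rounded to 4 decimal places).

Posterior: Beta(34.4, 33.8); mean ≈ 0.5044

Observing 23 successes and 24 failures updates Beta(11.4, 9.8) by adding the success and failure counts to the two shape parameters: α = 11.4+23 = 34.4, β = 9.8+24 = 33.8.
E[θ | data] = 34.4/(34.4+33.8) = 0.5044.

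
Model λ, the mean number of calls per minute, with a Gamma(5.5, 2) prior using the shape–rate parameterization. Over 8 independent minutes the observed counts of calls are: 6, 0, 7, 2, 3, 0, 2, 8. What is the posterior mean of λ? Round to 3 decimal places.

Posterior mean ≈ 3.350

The Poisson likelihood adds the total count to the shape and the number of exposure periods to the rate. Here ∑xᵢ = 28 and n = 8, so shape 5.5→33.5 and rate 2→10.
Posterior mean = shape/rate = 33.5/10 = 3.350.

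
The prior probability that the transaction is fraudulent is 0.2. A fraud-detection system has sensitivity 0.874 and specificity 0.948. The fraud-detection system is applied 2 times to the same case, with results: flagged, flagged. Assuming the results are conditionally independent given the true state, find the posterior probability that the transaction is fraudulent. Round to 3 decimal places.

With H the event that the transaction is fraudulent, the joint likelihood of the observed sequence is P(data|H) = 0.874·0.874 = 0.76388 and P(data|¬H) = 0.052·0.052 = 0.0027040.
Bayes: P(H|data) = 0.2·0.76388 / (0.2·0.76388 + 0.8·0.0027040) = 0.15278/0.15494 = 0.9860.

Posterior P(H) ≈ 0.986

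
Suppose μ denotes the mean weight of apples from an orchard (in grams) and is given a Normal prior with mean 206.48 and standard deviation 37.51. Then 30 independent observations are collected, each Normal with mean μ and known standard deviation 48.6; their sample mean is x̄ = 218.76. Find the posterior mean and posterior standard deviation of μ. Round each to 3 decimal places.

Posterior mean ≈ 218.109; posterior SD ≈ 8.635

Prior precision 1/τ₀² = 1/37.51² = 0.00071073; data precision n/σ² = 30/48.6² = 0.0127013.
Posterior precision = 0.00071073 + 0.0127013 = 0.0134120, giving posterior SD = 1/√0.0134120 = 8.635.
Posterior mean = (0.00071073·206.48 + 0.0127013·218.76) / 0.0134120 = 218.109.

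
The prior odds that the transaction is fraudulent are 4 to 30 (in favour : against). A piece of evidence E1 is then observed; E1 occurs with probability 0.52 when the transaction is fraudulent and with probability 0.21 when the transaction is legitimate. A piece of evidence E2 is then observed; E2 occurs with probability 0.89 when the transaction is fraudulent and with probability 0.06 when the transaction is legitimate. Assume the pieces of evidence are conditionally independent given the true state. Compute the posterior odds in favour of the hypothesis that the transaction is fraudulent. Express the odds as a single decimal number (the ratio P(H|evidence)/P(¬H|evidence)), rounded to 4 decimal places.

Prior odds = 4/30 = 0.13333.
Likelihood ratio for E1 = 0.52/0.21 = 2.4762.
Likelihood ratio for E2 = 0.89/0.06 = 14.833.
Posterior odds = prior odds × LR₁ × LR₂ = 4.8974.

Posterior odds ≈ 4.8974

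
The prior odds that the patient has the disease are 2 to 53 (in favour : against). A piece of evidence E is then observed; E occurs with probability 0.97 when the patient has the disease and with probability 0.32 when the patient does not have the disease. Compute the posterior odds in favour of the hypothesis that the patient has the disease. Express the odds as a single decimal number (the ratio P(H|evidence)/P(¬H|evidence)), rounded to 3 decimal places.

Posterior odds ≈ 0.114

Prior odds = 2/53 = 0.037736.
Likelihood ratio for E = 0.97/0.32 = 3.0312.
Posterior odds = prior odds × LR = 0.11439.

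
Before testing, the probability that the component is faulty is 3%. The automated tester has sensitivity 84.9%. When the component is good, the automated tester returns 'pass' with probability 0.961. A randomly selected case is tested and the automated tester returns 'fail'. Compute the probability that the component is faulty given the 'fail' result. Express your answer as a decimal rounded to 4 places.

P(H | E) ≈ 0.4024

Write H for 'the component is faulty'. Prior odds H:¬H = 0.03/0.97 = 0.030928. For the 'fail' outcome, the likelihood ratio is 0.849/0.039 = 21.769.
Posterior odds = 0.030928 × 21.769 = 0.67328, so P(H|E) = 0.67328/(1+0.67328) = 0.4024.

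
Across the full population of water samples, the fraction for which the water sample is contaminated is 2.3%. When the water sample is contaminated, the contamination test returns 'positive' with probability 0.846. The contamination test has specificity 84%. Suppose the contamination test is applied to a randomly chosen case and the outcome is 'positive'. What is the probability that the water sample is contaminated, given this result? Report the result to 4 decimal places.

P(H | E) ≈ 0.1107

Let H be the event that the water sample is contaminated. P(H) = 0.023, so P(¬H) = 0.977. With E the 'positive' result, P(E|H) = 0.846 and P(E|¬H) = 0.16.
P(E) = 0.846·0.023 + 0.16·0.977 = 0.019458 + 0.15632 = 0.17578.
By Bayes' theorem, P(H|E) = 0.019458 / 0.17578 = 0.1107.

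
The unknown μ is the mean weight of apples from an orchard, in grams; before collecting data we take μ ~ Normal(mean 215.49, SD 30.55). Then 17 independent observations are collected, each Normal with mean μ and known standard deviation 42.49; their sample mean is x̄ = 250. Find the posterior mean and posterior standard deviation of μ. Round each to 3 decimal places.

With known σ, the Normal prior is conjugate. Weight on the data is w = (n/σ²)/(n/σ² + 1/τ₀²) = 0.00941620/(0.00941620+0.00107146) = 0.89784.
Posterior mean = w·x̄ + (1−w)·μ₀ = 0.89784·250 + 0.10216·215.49 = 246.474. Posterior variance = 1/(0.00941620+0.00107146) = 95.3502, so SD = 9.765.

Posterior mean ≈ 246.474; posterior SD ≈ 9.765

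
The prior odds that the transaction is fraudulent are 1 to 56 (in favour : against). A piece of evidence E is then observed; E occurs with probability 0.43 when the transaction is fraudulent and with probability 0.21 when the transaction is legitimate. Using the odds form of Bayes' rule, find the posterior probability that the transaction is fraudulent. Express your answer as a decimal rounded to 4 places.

Prior odds = 1/56 = 0.017857.
Likelihood ratio for E = 0.43/0.21 = 2.0476.
Posterior odds = prior odds × LR = 0.036565.
Posterior probability = odds/(1+odds) = 0.036565/1.0366 = 0.0353.

Posterior probability ≈ 0.0353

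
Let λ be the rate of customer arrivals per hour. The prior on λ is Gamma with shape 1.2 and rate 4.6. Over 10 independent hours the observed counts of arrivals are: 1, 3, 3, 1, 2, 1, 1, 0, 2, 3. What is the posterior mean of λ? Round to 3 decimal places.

Total count ∑xᵢ = 17 over n = 10 hours.
Gamma is conjugate to the Poisson likelihood: posterior is Gamma(shape = 1.2+17 = 18.2, rate = 4.6+10 = 14.6).
Posterior mean = shape/rate = 18.2/14.6 = 1.247.

Posterior mean ≈ 1.247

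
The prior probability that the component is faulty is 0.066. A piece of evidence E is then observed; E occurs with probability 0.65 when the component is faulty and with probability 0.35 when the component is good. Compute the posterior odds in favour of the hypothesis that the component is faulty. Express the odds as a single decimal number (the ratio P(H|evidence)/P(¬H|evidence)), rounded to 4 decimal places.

Posterior odds ≈ 0.1312

Prior odds = 0.066/(1−0.066) = 0.070664.
Likelihood ratio for E = 0.65/0.35 = 1.8571.
Posterior odds = prior odds × LR = 0.13123.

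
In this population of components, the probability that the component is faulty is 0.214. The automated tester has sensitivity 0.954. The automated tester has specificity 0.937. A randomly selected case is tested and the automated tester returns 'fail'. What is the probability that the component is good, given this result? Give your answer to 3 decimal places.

Write H for 'the component is faulty'. Prior odds H:¬H = 0.214/0.786 = 0.27226. For the 'fail' outcome, the likelihood ratio is 0.954/0.063 = 15.143.
Posterior odds = 0.27226 × 15.143 = 4.1229, so P(H|E) = 4.1229/(1+4.1229) = 0.805. Then P(¬H|E) = 1 − 0.805 = 0.195.

P(¬H | E) ≈ 0.195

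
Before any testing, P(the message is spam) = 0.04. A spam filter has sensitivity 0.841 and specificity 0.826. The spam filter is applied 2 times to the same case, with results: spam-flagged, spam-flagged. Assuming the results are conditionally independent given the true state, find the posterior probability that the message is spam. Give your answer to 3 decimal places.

Posterior P(H) ≈ 0.493

With H the event that the message is spam, the joint likelihood of the observed sequence is P(data|H) = 0.841·0.841 = 0.70728 and P(data|¬H) = 0.174·0.174 = 0.030276.
Bayes: P(H|data) = 0.04·0.70728 / (0.04·0.70728 + 0.96·0.030276) = 0.028291/0.057356 = 0.4933.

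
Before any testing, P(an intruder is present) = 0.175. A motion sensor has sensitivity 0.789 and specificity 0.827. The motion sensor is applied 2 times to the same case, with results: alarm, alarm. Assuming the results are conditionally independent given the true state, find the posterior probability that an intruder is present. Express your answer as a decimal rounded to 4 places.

Let H be the event that an intruder is present; start with P(H) = 0.175. P('alarm'|H) = 0.789, P('alarm'|¬H) = 0.173.
Update on result 1 ('alarm'): P(H) ← 0.789·0.1750 / (0.789·0.1750 + 0.173·0.8250) = 0.13808/0.28080 = 0.4917.
Update on result 2 ('alarm'): P(H) ← 0.789·0.4917 / (0.789·0.4917 + 0.173·0.5083) = 0.38797/0.47590 = 0.8152.

Posterior P(H) ≈ 0.8152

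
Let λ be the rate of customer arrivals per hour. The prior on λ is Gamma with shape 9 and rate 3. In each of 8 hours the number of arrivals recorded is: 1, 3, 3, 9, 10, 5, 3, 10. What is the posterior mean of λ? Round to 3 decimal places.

Total count ∑xᵢ = 44 over n = 8 hours.
Gamma is conjugate to the Poisson likelihood: posterior is Gamma(shape = 9+44 = 53, rate = 3+8 = 11).
Posterior mean = shape/rate = 53/11 = 4.818.

Posterior mean ≈ 4.818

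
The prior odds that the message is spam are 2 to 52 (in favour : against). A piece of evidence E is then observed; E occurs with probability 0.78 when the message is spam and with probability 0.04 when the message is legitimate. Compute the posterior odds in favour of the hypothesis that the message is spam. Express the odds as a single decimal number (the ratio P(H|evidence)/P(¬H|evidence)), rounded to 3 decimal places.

Posterior odds ≈ 0.750

Prior odds = 2/52 = 0.038462.
Likelihood ratio for E = 0.78/0.04 = 19.500.
Posterior odds = prior odds × LR = 0.75000.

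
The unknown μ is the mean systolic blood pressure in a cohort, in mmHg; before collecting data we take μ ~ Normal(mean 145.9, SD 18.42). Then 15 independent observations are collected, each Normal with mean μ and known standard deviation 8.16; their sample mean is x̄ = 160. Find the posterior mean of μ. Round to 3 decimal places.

Prior precision 1/τ₀² = 1/18.42² = 0.00294728; data precision n/σ² = 15/8.16² = 0.225274.
Posterior precision = 0.00294728 + 0.225274 = 0.228221.
Posterior mean = (0.00294728·145.9 + 0.225274·160) / 0.228221 = 159.818.

Posterior mean ≈ 159.818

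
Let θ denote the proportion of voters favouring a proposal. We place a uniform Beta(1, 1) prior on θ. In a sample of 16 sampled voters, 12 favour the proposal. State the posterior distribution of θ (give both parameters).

Posterior: Beta(13, 5)

The binomial likelihood is conjugate to the Beta prior: with 12 successes and 4 failures, the posterior is Beta(1+12, 1+4) = Beta(13, 5).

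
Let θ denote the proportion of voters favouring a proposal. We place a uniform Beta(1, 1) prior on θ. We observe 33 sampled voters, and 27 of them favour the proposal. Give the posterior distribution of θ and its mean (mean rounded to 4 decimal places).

Posterior: Beta(28, 7); mean ≈ 0.8000

Observing 27 successes and 6 failures updates Beta(1, 1) by adding the success and failure counts to the two shape parameters: α = 1+27 = 28, β = 1+6 = 7.
E[θ | data] = 28/(28+7) = 0.8000.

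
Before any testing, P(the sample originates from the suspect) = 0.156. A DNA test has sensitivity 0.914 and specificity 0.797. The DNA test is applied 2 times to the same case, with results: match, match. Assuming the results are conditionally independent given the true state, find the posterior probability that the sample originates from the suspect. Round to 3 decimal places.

Posterior P(H) ≈ 0.789

With H the event that the sample originates from the suspect, the joint likelihood of the observed sequence is P(data|H) = 0.914·0.914 = 0.83540 and P(data|¬H) = 0.203·0.203 = 0.041209.
Bayes: P(H|data) = 0.156·0.83540 / (0.156·0.83540 + 0.844·0.041209) = 0.13032/0.16510 = 0.7893.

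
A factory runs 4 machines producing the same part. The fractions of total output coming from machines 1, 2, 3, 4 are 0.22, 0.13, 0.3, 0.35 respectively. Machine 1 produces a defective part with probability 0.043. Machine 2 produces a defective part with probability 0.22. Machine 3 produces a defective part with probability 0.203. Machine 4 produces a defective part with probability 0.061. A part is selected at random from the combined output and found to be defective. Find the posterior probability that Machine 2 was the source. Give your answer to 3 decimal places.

P(defective|M1) = 0.043; P(defective|M2) = 0.22; P(defective|M3) = 0.203; P(defective|M4) = 0.061.
Prior × likelihood for each source: 0.22·0.043=0.009460, 0.13·0.22=0.02860, 0.3·0.203=0.06090, 0.35·0.061=0.02135. Summing gives P(defective) = 0.12031.
P(Machine 2 | defective) = 0.02860 / 0.12031 = 0.238.

Posterior probability ≈ 0.238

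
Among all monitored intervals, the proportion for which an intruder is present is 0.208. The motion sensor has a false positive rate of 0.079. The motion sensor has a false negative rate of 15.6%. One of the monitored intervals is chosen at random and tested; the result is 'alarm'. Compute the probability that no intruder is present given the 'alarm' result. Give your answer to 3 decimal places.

P(¬H | E) ≈ 0.263

Let H be the event that an intruder is present. P(H) = 0.208, so P(¬H) = 0.792. With E the 'alarm' result, P(E|H) = 0.844 and P(E|¬H) = 0.079.
P(E) = 0.844·0.208 + 0.079·0.792 = 0.17555 + 0.062568 = 0.23812.
By Bayes' theorem, P(H|E) = 0.17555 / 0.23812 = 0.737. Hence P(¬H|E) = 1 − 0.737 = 0.263.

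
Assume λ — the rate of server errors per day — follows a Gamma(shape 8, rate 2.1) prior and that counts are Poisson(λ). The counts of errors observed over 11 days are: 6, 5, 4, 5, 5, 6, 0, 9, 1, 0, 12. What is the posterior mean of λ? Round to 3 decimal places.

Posterior mean ≈ 4.656

Total count ∑xᵢ = 53 over n = 11 days.
Gamma is conjugate to the Poisson likelihood: posterior is Gamma(shape = 8+53 = 61, rate = 2.1+11 = 13.1).
E[λ | data] = 61/13.1 = 4.656.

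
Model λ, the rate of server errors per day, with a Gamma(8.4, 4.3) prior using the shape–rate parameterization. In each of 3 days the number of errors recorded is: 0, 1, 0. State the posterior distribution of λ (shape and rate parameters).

Posterior: Gamma(shape=9.4, rate=7.3)

The Poisson likelihood adds the total count to the shape and the number of exposure periods to the rate. Here ∑xᵢ = 1 and n = 3, so shape 8.4→9.4 and rate 4.3→7.3.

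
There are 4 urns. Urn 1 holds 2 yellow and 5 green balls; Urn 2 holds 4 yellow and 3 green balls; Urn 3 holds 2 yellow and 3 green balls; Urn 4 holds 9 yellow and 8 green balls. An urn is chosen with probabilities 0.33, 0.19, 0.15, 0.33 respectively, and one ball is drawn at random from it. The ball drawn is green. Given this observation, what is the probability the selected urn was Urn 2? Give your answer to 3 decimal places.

Posterior probability ≈ 0.145

Tabulate prior·likelihood by source: [1] prior 0.33, lik 0.7143, product 0.2357; [2] prior 0.19, lik 0.4286, product 0.08143; [3] prior 0.15, lik 0.6, product 0.09000; [4] prior 0.33, lik 0.4706, product 0.1553.
Normalizing constant = 0.56244; the posterior for Urn 2 is its product over the sum, 0.08143/0.56244 = 0.145.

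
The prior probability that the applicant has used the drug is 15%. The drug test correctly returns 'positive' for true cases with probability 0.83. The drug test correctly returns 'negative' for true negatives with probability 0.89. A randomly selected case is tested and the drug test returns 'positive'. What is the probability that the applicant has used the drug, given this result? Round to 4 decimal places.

P(H | E) ≈ 0.5711

Write H for 'the applicant has used the drug'. Prior odds H:¬H = 0.15/0.85 = 0.17647. For the 'positive' outcome, the likelihood ratio is 0.83/0.11 = 7.5455.
Posterior odds = 0.17647 × 7.5455 = 1.3316, so P(H|E) = 1.3316/(1+1.3316) = 0.5711.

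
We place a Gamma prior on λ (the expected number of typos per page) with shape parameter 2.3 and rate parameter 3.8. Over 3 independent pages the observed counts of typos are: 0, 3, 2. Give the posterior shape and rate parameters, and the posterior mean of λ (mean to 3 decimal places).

Total count ∑xᵢ = 5 over n = 3 pages.
Gamma is conjugate to the Poisson likelihood: posterior is Gamma(shape = 2.3+5 = 7.3, rate = 3.8+3 = 6.8).
E[λ | data] = 7.3/6.8 = 1.074.

Posterior: Gamma(shape=7.3, rate=6.8); mean ≈ 1.074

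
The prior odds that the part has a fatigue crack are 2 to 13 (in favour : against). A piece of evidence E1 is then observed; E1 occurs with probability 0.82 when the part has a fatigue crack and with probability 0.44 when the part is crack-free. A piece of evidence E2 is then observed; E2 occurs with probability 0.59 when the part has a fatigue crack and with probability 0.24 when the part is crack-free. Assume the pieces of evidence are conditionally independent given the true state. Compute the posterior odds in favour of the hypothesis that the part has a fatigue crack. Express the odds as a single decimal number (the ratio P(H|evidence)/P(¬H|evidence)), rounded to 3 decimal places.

Posterior odds ≈ 0.705

Prior odds = 2/13 = 0.15385.
Likelihood ratio for E1 = 0.82/0.44 = 1.8636.
Likelihood ratio for E2 = 0.59/0.24 = 2.4583.
Posterior odds = prior odds × LR₁ × LR₂ = 0.70484.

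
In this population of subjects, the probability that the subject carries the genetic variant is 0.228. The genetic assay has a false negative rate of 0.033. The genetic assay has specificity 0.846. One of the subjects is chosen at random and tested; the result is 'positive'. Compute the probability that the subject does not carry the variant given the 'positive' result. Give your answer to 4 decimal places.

P(¬H | E) ≈ 0.3503

Write H for 'the subject carries the genetic variant'. Prior odds H:¬H = 0.228/0.772 = 0.29534. For the 'positive' outcome, the likelihood ratio is 0.967/0.154 = 6.2792.
Posterior odds = 0.29534 × 6.2792 = 1.8545, so P(H|E) = 1.8545/(1+1.8545) = 0.6497. Then P(¬H|E) = 1 − 0.6497 = 0.3503.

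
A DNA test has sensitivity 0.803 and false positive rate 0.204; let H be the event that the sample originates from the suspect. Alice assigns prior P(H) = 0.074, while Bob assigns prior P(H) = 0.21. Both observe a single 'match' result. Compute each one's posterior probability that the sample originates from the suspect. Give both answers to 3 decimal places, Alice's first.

The likelihood ratio for a 'match' result is 0.803/0.204 = 3.9363.
Alice: prior odds 0.074/0.926 = 0.079914; posterior odds 0.31456; posterior probability 0.239.
Bob: prior odds 0.21/0.79 = 0.26582; posterior odds 1.0464; posterior probability 0.511.

Alice: 0.239; Bob: 0.511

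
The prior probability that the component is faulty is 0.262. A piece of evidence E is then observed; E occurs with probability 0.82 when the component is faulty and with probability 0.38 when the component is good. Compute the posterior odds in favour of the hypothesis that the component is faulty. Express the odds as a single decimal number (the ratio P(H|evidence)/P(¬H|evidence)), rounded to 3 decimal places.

Posterior odds ≈ 0.766

Prior odds = 0.262/(1−0.262) = 0.35501. In log-odds, ln(0.35501) = -1.0356.
Add log likelihood ratio: ln(2.1579) = 0.76913.
Posterior log-odds = -0.26647, so posterior odds = exp(-0.26647) = 0.76608.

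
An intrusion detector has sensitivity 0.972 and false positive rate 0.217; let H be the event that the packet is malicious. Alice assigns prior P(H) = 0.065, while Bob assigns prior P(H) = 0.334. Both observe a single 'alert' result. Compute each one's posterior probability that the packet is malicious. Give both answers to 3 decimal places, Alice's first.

Alice: 0.237; Bob: 0.692

The likelihood ratio for an 'alert' result is 0.972/0.217 = 4.4793.
Alice: prior odds 0.065/0.935 = 0.069519; posterior odds 0.31139; posterior probability 0.237.
Bob: prior odds 0.334/0.666 = 0.50150; posterior odds 2.2464; posterior probability 0.692.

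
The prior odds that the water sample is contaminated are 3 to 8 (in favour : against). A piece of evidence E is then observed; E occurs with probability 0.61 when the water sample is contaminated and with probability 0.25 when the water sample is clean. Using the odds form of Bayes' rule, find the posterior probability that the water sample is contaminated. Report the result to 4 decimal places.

Prior odds = 3/8 = 0.37500.
Likelihood ratio for E = 0.61/0.25 = 2.4400.
Posterior odds = prior odds × LR = 0.91500.
Posterior probability = odds/(1+odds) = 0.91500/1.9150 = 0.4778.

Posterior probability ≈ 0.4778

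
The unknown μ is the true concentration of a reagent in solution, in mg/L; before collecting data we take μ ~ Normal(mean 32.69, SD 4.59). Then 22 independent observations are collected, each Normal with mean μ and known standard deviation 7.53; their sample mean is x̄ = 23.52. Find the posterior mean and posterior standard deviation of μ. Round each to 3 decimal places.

Posterior mean ≈ 24.520; posterior SD ≈ 1.515

Prior precision 1/τ₀² = 1/4.59² = 0.0474651; data precision n/σ² = 22/7.53² = 0.388001.
Posterior precision = 0.0474651 + 0.388001 = 0.435466, giving posterior SD = 1/√0.435466 = 1.515.
Posterior mean = (0.0474651·32.69 + 0.388001·23.52) / 0.435466 = 24.520.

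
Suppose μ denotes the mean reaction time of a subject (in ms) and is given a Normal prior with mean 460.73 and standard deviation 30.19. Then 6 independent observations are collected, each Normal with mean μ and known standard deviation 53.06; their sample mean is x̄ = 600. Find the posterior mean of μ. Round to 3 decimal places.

Posterior mean ≈ 552.668

With known σ, the Normal prior is conjugate. Weight on the data is w = (n/σ²)/(n/σ² + 1/τ₀²) = 0.00213116/(0.00213116+0.00109717) = 0.66014.
Posterior mean = w·x̄ + (1−w)·μ₀ = 0.66014·600 + 0.33986·460.73 = 552.668.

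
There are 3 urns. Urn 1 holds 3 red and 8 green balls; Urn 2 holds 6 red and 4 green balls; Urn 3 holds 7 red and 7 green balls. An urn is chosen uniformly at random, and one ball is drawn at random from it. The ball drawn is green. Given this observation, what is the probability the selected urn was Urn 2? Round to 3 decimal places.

Posterior probability ≈ 0.246

P(green|Urn 1) = 0.7273; P(green|Urn 2) = 0.4; P(green|Urn 3) = 0.5.
Prior × likelihood for each source: 0.333333·0.7273=0.2424, 0.333333·0.4=0.1333, 0.333333·0.5=0.1667. Summing gives P(green) = 0.54242.
P(Urn 2 | green) = 0.1333 / 0.54242 = 0.246.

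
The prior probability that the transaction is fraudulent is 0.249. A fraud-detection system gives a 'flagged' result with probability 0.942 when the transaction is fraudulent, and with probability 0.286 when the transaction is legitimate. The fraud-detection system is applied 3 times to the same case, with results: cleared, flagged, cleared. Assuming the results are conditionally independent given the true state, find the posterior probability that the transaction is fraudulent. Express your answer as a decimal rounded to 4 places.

Posterior P(H) ≈ 0.0072

Let H be the event that the transaction is fraudulent; start with P(H) = 0.249. P('flagged'|H) = 0.942, P('flagged'|¬H) = 0.286.
Update on result 1 ('cleared'): P(H) ← 0.058·0.2490 / (0.058·0.2490 + 0.714·0.7510) = 0.014442/0.55066 = 0.0262.
Update on result 2 ('flagged'): P(H) ← 0.942·0.0262 / (0.942·0.0262 + 0.286·0.9738) = 0.024706/0.30320 = 0.0815.
Update on result 3 ('cleared'): P(H) ← 0.058·0.0815 / (0.058·0.0815 + 0.714·0.9185) = 0.0047260/0.66055 = 0.0072.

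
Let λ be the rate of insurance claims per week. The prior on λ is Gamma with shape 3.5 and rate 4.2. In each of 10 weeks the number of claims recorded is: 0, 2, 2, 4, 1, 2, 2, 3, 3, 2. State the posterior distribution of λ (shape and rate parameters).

Posterior: Gamma(shape=24.5, rate=14.2)

The Poisson likelihood adds the total count to the shape and the number of exposure periods to the rate. Here ∑xᵢ = 21 and n = 10, so shape 3.5→24.5 and rate 4.2→14.2.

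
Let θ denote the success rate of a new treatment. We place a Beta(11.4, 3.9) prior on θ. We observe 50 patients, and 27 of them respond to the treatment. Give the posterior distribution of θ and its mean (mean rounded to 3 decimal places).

Posterior: Beta(38.4, 26.9); mean ≈ 0.588

The binomial likelihood is conjugate to the Beta prior: with 27 successes and 23 failures, the posterior is Beta(11.4+27, 3.9+23) = Beta(38.4, 26.9).
E[θ | data] = 38.4/(38.4+26.9) = 0.588.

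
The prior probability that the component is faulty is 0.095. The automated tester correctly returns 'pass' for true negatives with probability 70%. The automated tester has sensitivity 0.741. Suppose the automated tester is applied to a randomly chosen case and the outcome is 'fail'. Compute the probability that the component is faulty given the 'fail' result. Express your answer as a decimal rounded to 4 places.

Write H for 'the component is faulty'. Prior odds H:¬H = 0.095/0.905 = 0.10497. For the 'fail' outcome, the likelihood ratio is 0.741/0.3 = 2.4700.
Posterior odds = 0.10497 × 2.4700 = 0.25928, so P(H|E) = 0.25928/(1+0.25928) = 0.2059.

P(H | E) ≈ 0.2059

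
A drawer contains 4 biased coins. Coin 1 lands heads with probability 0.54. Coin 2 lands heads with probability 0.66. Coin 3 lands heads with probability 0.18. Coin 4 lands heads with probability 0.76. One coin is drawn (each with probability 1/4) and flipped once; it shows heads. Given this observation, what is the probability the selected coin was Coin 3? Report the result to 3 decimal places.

Tabulate prior·likelihood by source: [1] prior 0.25, lik 0.54, product 0.1350; [2] prior 0.25, lik 0.66, product 0.1650; [3] prior 0.25, lik 0.18, product 0.04500; [4] prior 0.25, lik 0.76, product 0.1900.
Normalizing constant = 0.53500; the posterior for Coin 3 is its product over the sum, 0.04500/0.53500 = 0.084.

Posterior probability ≈ 0.084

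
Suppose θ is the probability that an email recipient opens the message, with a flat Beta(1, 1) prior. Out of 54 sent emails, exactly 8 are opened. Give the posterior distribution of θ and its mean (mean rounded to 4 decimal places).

Posterior: Beta(9, 47); mean ≈ 0.1607

Observing 8 successes and 46 failures updates Beta(1, 1) by adding the success and failure counts to the two shape parameters: α = 1+8 = 9, β = 1+46 = 47.
E[θ | data] = 9/(9+47) = 0.1607.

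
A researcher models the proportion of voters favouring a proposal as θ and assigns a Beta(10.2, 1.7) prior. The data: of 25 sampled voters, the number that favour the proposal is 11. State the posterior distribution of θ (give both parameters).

The binomial likelihood is conjugate to the Beta prior: with 11 successes and 14 failures, the posterior is Beta(10.2+11, 1.7+14) = Beta(21.2, 15.7).

Posterior: Beta(21.2, 15.7)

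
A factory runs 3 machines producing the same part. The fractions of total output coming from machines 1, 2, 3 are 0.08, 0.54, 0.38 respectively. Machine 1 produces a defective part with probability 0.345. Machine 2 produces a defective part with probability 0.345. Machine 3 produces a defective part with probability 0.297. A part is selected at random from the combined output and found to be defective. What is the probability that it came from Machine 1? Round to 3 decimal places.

Posterior probability ≈ 0.084

Tabulate prior·likelihood by source: [1] prior 0.08, lik 0.345, product 0.02760; [2] prior 0.54, lik 0.345, product 0.1863; [3] prior 0.38, lik 0.297, product 0.1129.
Normalizing constant = 0.32676; the posterior for Machine 1 is its product over the sum, 0.02760/0.32676 = 0.084.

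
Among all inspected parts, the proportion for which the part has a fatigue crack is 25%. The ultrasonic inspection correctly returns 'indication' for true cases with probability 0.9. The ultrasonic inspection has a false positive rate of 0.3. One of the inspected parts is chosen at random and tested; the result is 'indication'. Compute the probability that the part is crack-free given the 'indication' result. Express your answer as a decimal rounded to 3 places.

P(¬H | E) ≈ 0.500

Let H be the event that the part has a fatigue crack. P(H) = 0.25, so P(¬H) = 0.75. With E the 'indication' result, P(E|H) = 0.9 and P(E|¬H) = 0.3.
P(E) = 0.9·0.25 + 0.3·0.75 = 0.22500 + 0.22500 = 0.45000.
By Bayes' theorem, P(H|E) = 0.22500 / 0.45000 = 0.500. Hence P(¬H|E) = 1 − 0.500 = 0.500.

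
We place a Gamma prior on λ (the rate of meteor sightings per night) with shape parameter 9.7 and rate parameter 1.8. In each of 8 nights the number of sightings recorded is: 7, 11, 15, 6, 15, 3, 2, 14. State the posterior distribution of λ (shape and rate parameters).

Posterior: Gamma(shape=82.7, rate=9.8)

The Poisson likelihood adds the total count to the shape and the number of exposure periods to the rate. Here ∑xᵢ = 73 and n = 8, so shape 9.7→82.7 and rate 1.8→9.8.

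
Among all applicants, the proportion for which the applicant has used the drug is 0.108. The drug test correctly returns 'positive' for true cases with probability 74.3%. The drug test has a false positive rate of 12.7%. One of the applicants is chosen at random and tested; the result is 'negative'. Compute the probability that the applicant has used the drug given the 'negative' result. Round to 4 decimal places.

Write H for 'the applicant has used the drug'. Prior odds H:¬H = 0.108/0.892 = 0.12108. For the 'negative' outcome, the likelihood ratio is 0.257/0.873 = 0.29439.
Posterior odds = 0.12108 × 0.29439 = 0.035643, so P(H|E) = 0.035643/(1+0.035643) = 0.0344.

P(H | E) ≈ 0.0344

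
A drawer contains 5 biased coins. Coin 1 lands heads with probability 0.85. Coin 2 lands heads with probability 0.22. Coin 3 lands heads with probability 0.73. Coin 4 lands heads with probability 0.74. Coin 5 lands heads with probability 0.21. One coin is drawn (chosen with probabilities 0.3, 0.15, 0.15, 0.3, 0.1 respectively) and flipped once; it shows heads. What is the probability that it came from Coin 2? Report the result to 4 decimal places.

Posterior probability ≈ 0.0515

Tabulate prior·likelihood by source: [1] prior 0.3, lik 0.85, product 0.2550; [2] prior 0.15, lik 0.22, product 0.03300; [3] prior 0.15, lik 0.73, product 0.1095; [4] prior 0.3, lik 0.74, product 0.2220; [5] prior 0.1, lik 0.21, product 0.02100.
Normalizing constant = 0.64050; the posterior for Coin 2 is its product over the sum, 0.03300/0.64050 = 0.0515.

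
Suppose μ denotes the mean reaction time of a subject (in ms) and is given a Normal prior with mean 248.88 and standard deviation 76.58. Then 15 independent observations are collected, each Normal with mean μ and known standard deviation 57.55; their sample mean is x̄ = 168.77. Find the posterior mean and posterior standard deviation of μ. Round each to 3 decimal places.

Prior precision 1/τ₀² = 1/76.58² = 0.00017052; data precision n/σ² = 15/57.55² = 0.00452898.
Posterior precision = 0.00017052 + 0.00452898 = 0.00469950, giving posterior SD = 1/√0.00469950 = 14.587.
Posterior mean = (0.00017052·248.88 + 0.00452898·168.77) / 0.00469950 = 171.677.

Posterior mean ≈ 171.677; posterior SD ≈ 14.587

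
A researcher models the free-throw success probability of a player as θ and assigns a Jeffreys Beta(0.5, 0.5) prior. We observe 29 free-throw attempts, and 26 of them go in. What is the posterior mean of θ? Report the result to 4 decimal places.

The binomial likelihood is conjugate to the Beta prior: with 26 successes and 3 failures, the posterior is Beta(0.5+26, 0.5+3) = Beta(26.5, 3.5).
Posterior mean = α/(α+β) = 26.5/30 = 0.8833.

Posterior mean ≈ 0.8833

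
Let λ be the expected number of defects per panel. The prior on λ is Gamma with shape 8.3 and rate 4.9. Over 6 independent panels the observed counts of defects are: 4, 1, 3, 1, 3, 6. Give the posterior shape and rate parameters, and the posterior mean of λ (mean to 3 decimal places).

Total count ∑xᵢ = 18 over n = 6 panels.
Gamma is conjugate to the Poisson likelihood: posterior is Gamma(shape = 8.3+18 = 26.3, rate = 4.9+6 = 10.9).
E[λ | data] = 26.3/10.9 = 2.413.

Posterior: Gamma(shape=26.3, rate=10.9); mean ≈ 2.413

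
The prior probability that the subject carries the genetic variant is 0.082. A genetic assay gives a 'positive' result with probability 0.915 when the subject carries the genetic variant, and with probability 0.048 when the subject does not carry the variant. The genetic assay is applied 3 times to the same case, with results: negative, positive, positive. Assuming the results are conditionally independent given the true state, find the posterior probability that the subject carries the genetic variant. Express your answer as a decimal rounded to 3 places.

Let H be the event that the subject carries the genetic variant; start with P(H) = 0.082. P('positive'|H) = 0.915, P('positive'|¬H) = 0.048.
Update on result 1 ('negative'): P(H) ← 0.085·0.0820 / (0.085·0.0820 + 0.952·0.9180) = 0.0069700/0.88091 = 0.0079.
Update on result 2 ('positive'): P(H) ← 0.915·0.0079 / (0.915·0.0079 + 0.048·0.9921) = 0.0072398/0.054860 = 0.1320.
Update on result 3 ('positive'): P(H) ← 0.915·0.1320 / (0.915·0.1320 + 0.048·0.8680) = 0.12075/0.16242 = 0.7435.

Posterior P(H) ≈ 0.743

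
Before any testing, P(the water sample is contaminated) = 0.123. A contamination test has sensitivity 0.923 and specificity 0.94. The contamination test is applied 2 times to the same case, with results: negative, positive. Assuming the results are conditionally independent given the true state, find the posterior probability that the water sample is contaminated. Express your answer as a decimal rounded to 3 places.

Let H be the event that the water sample is contaminated; start with P(H) = 0.123. P('positive'|H) = 0.923, P('positive'|¬H) = 0.06.
Update on result 1 ('negative'): P(H) ← 0.077·0.1230 / (0.077·0.1230 + 0.94·0.8770) = 0.0094710/0.83385 = 0.0114.
Update on result 2 ('positive'): P(H) ← 0.923·0.0114 / (0.923·0.0114 + 0.06·0.9886) = 0.010484/0.069802 = 0.1502.

Posterior P(H) ≈ 0.150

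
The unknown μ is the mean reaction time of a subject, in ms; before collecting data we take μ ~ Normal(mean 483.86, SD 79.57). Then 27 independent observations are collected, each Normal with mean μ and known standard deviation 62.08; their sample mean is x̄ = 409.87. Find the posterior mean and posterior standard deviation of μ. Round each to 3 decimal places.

Posterior mean ≈ 411.501; posterior SD ≈ 11.815

Prior precision 1/τ₀² = 1/79.57² = 0.00015794; data precision n/σ² = 27/62.08² = 0.00700584.
Posterior precision = 0.00015794 + 0.00700584 = 0.00716379, giving posterior SD = 1/√0.00716379 = 11.815.
Posterior mean = (0.00015794·483.86 + 0.00700584·409.87) / 0.00716379 = 411.501.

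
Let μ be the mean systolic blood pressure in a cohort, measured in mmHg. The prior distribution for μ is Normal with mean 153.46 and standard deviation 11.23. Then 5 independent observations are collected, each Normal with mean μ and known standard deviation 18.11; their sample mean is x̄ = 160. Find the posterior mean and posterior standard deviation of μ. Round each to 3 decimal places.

With known σ, the Normal prior is conjugate. Weight on the data is w = (n/σ²)/(n/σ² + 1/τ₀²) = 0.0152452/(0.0152452+0.00792940) = 0.65784.
Posterior mean = w·x̄ + (1−w)·μ₀ = 0.65784·160 + 0.34216·153.46 = 157.762. Posterior variance = 1/(0.0152452+0.00792940) = 43.1507, so SD = 6.569.

Posterior mean ≈ 157.762; posterior SD ≈ 6.569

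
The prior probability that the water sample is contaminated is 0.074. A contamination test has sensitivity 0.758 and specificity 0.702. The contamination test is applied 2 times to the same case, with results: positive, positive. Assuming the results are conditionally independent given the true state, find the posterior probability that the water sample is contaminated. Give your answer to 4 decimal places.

Posterior P(H) ≈ 0.3408

With H the event that the water sample is contaminated, the joint likelihood of the observed sequence is P(data|H) = 0.758·0.758 = 0.57456 and P(data|¬H) = 0.298·0.298 = 0.088804.
Bayes: P(H|data) = 0.074·0.57456 / (0.074·0.57456 + 0.926·0.088804) = 0.042518/0.12475 = 0.3408.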